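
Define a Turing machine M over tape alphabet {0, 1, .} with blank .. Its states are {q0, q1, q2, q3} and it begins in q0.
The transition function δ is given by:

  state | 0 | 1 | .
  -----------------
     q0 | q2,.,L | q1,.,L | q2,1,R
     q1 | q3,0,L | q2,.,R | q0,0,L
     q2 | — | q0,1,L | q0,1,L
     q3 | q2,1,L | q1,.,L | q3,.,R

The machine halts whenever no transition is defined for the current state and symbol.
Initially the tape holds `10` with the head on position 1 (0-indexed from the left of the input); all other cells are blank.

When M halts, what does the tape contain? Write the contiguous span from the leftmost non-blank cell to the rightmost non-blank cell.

10.1

q0 | ...1[0]   read 0 → write ., move L, go to q2
q2 | ...[1].   read 1 → write 1, move L, go to q0
q0 | ..[.]1.   read . → write 1, move R, go to q2
q2 | ..1[1].   read 1 → write 1, move L, go to q0
q0 | ..[1]1.   read 1 → write ., move L, go to q1
q1 | .[.].1.   read . → write 0, move L, go to q0
q0 | [.]0.1.   read . → write 1, move R, go to q2
q2 | 1[0].1.
The non-blank tape span at halt is 10.1.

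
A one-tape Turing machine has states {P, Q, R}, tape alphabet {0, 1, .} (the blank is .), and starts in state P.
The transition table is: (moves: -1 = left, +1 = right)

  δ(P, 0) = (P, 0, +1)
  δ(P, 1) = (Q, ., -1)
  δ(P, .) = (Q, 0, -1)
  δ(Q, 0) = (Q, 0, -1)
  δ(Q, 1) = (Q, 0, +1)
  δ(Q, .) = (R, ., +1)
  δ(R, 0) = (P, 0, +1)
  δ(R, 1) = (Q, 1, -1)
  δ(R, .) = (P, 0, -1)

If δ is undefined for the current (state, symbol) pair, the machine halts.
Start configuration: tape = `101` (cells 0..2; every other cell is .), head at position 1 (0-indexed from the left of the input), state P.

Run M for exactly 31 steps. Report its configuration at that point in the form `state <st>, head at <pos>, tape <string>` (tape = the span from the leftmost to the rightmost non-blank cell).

state=P head=1 tape=.1[0]1..   (P,0)→(P,0,+1)
state=P head=2 tape=.10[1]..   (P,1)→(Q,.,-1)
state=Q head=1 tape=.1[0]...   (Q,0)→(Q,0,-1)
state=Q head=0 tape=.[1]0...   (Q,1)→(Q,0,+1)
state=Q head=1 tape=.0[0]...   (Q,0)→(Q,0,-1)
state=Q head=0 tape=.[0]0...   (Q,0)→(Q,0,-1)
state=Q head=-1 tape=[.]00...   (Q,.)→(R,.,+1)
state=R head=0 tape=.[0]0...   (R,0)→(P,0,+1)
state=P head=1 tape=.0[0]...   (P,0)→(P,0,+1)
state=P head=2 tape=.00[.]..   (P,.)→(Q,0,-1)
state=Q head=1 tape=.0[0]0..   (Q,0)→(Q,0,-1)
state=Q head=0 tape=.[0]00..   (Q,0)→(Q,0,-1)
state=Q head=-1 tape=[.]000..   (Q,.)→(R,.,+1)
state=R head=0 tape=.[0]00..   (R,0)→(P,0,+1)
state=P head=1 tape=.0[0]0..   (P,0)→(P,0,+1)
state=P head=2 tape=.00[0]..   (P,0)→(P,0,+1)
state=P head=3 tape=.000[.].   (P,.)→(Q,0,-1)
state=Q head=2 tape=.00[0]0.   (Q,0)→(Q,0,-1)
state=Q head=1 tape=.0[0]00.   (Q,0)→(Q,0,-1)
state=Q head=0 tape=.[0]000.   (Q,0)→(Q,0,-1)
state=Q head=-1 tape=[.]0000.   (Q,.)→(R,.,+1)
state=R head=0 tape=.[0]000.   (R,0)→(P,0,+1)
state=P head=1 tape=.0[0]00.   (P,0)→(P,0,+1)
state=P head=2 tape=.00[0]0.   (P,0)→(P,0,+1)
state=P head=3 tape=.000[0].   (P,0)→(P,0,+1)
state=P head=4 tape=.0000[.]   (P,.)→(Q,0,-1)
state=Q head=3 tape=.000[0]0   (Q,0)→(Q,0,-1)
state=Q head=2 tape=.00[0]00   (Q,0)→(Q,0,-1)
state=Q head=1 tape=.0[0]000   (Q,0)→(Q,0,-1)
state=Q head=0 tape=.[0]0000   (Q,0)→(Q,0,-1)
state=Q head=-1 tape=[.]00000   (Q,.)→(R,.,+1)
state=R head=0 tape=.[0]0000
After 31 steps: state R, head at 0, tape 00000.

state R, head at 0, tape 00000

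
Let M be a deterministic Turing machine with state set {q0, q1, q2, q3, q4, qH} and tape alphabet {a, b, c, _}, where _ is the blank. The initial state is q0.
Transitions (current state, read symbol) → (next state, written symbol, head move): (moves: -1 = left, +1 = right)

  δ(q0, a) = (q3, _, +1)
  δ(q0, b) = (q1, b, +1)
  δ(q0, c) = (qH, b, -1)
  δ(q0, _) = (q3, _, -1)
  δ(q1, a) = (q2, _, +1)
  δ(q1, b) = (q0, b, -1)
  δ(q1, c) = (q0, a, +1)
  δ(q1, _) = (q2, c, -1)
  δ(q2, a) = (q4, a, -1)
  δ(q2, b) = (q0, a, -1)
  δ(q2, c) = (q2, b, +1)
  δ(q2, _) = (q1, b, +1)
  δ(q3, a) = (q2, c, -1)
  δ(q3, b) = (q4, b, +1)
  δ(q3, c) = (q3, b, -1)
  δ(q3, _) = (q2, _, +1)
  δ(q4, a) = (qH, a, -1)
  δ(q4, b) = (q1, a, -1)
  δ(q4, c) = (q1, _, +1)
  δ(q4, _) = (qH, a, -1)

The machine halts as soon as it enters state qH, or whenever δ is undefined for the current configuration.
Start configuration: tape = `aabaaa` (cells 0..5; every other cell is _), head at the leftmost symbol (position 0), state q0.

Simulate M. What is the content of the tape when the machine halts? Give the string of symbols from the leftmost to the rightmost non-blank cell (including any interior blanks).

q0 | [a]abaaa   read a → write _, move +1, go to q3
q3 | _[a]baaa   read a → write c, move -1, go to q2
q2 | [_]cbaaa   read _ → write b, move +1, go to q1
q1 | b[c]baaa   read c → write a, move +1, go to q0
q0 | ba[b]aaa   read b → write b, move +1, go to q1
q1 | bab[a]aa   read a → write _, move +1, go to q2
q2 | bab_[a]a   read a → write a, move -1, go to q4
q4 | bab[_]aa   read _ → write a, move -1, go to qH
qH | ba[b]aaa
The non-blank tape span at halt is babaaa.

babaaa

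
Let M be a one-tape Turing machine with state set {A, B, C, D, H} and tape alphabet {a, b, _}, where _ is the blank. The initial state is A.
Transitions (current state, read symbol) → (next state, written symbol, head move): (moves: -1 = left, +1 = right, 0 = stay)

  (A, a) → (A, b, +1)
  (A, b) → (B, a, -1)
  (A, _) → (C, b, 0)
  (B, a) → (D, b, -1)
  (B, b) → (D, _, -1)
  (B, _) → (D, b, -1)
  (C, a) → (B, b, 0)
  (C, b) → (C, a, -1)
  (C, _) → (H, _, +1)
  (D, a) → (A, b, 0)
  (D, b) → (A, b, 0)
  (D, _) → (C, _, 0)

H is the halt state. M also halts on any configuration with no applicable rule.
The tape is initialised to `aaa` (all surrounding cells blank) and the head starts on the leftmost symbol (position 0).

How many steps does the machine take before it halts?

9

state=A head=0 tape=_[a]aa_   (A,a)→(A,b,+1)
state=A head=1 tape=_b[a]a_   (A,a)→(A,b,+1)
state=A head=2 tape=_bb[a]_   (A,a)→(A,b,+1)
state=A head=3 tape=_bbb[_]   (A,_)→(C,b,0)
state=C head=3 tape=_bbb[b]   (C,b)→(C,a,-1)
state=C head=2 tape=_bb[b]a   (C,b)→(C,a,-1)
state=C head=1 tape=_b[b]aa   (C,b)→(C,a,-1)
state=C head=0 tape=_[b]aaa   (C,b)→(C,a,-1)
state=C head=-1 tape=[_]aaaa   (C,_)→(H,_,+1)
state=H head=0 tape=_[a]aaa
M halts after 9 transitions.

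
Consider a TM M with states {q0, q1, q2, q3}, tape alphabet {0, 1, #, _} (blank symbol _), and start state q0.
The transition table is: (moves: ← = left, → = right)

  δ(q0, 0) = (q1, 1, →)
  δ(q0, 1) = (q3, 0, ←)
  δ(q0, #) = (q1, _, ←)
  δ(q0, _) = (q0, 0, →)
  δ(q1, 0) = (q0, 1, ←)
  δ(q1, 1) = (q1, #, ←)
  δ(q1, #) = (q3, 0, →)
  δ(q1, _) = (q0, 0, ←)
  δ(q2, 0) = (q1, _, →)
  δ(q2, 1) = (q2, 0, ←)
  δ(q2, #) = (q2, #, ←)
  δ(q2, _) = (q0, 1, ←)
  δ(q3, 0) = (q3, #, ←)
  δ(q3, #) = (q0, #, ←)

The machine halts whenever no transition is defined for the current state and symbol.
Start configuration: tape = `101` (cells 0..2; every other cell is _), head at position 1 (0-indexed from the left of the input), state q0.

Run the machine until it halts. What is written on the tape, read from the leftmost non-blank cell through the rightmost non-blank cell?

01110

state=q0 head=1 tape=__1[0]1_   (q0,0)→(q1,1,→)
state=q1 head=2 tape=__11[1]_   (q1,1)→(q1,#,←)
state=q1 head=1 tape=__1[1]#_   (q1,1)→(q1,#,←)
state=q1 head=0 tape=__[1]##_   (q1,1)→(q1,#,←)
state=q1 head=-1 tape=_[_]###_   (q1,_)→(q0,0,←)
state=q0 head=-2 tape=[_]0###_   (q0,_)→(q0,0,→)
state=q0 head=-1 tape=0[0]###_   (q0,0)→(q1,1,→)
state=q1 head=0 tape=01[#]##_   (q1,#)→(q3,0,→)
state=q3 head=1 tape=010[#]#_   (q3,#)→(q0,#,←)
state=q0 head=0 tape=01[0]##_   (q0,0)→(q1,1,→)
state=q1 head=1 tape=011[#]#_   (q1,#)→(q3,0,→)
state=q3 head=2 tape=0110[#]_   (q3,#)→(q0,#,←)
state=q0 head=1 tape=011[0]#_   (q0,0)→(q1,1,→)
state=q1 head=2 tape=0111[#]_   (q1,#)→(q3,0,→)
state=q3 head=3 tape=01110[_]
The non-blank tape span at halt is 01110.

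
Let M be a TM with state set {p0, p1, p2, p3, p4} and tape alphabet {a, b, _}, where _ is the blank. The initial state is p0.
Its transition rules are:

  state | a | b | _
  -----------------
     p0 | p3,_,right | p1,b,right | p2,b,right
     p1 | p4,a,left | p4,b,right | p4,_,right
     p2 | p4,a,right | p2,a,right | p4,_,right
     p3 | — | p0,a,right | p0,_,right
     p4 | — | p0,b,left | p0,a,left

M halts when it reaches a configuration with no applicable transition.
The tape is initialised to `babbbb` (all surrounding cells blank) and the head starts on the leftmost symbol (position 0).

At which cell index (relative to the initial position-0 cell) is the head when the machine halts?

state=p0 head=0 tape=_[b]abbbb_   (p0,b)→(p1,b,right)
state=p1 head=1 tape=_b[a]bbbb_   (p1,a)→(p4,a,left)
state=p4 head=0 tape=_[b]abbbb_   (p4,b)→(p0,b,left)
state=p0 head=-1 tape=[_]babbbb_   (p0,_)→(p2,b,right)
state=p2 head=0 tape=b[b]abbbb_   (p2,b)→(p2,a,right)
state=p2 head=1 tape=ba[a]bbbb_   (p2,a)→(p4,a,right)
state=p4 head=2 tape=baa[b]bbb_   (p4,b)→(p0,b,left)
state=p0 head=1 tape=ba[a]bbbb_   (p0,a)→(p3,_,right)
state=p3 head=2 tape=ba_[b]bbb_   (p3,b)→(p0,a,right)
state=p0 head=3 tape=ba_a[b]bb_   (p0,b)→(p1,b,right)
state=p1 head=4 tape=ba_ab[b]b_   (p1,b)→(p4,b,right)
state=p4 head=5 tape=ba_abb[b]_   (p4,b)→(p0,b,left)
state=p0 head=4 tape=ba_ab[b]b_   (p0,b)→(p1,b,right)
state=p1 head=5 tape=ba_abb[b]_   (p1,b)→(p4,b,right)
state=p4 head=6 tape=ba_abbb[_]   (p4,_)→(p0,a,left)
state=p0 head=5 tape=ba_abb[b]a   (p0,b)→(p1,b,right)
state=p1 head=6 tape=ba_abbb[a]   (p1,a)→(p4,a,left)
state=p4 head=5 tape=ba_abb[b]a   (p4,b)→(p0,b,left)
state=p0 head=4 tape=ba_ab[b]ba   (p0,b)→(p1,b,right)
state=p1 head=5 tape=ba_abb[b]a   (p1,b)→(p4,b,right)
state=p4 head=6 tape=ba_abbb[a]
At halt the head is at cell 6.

6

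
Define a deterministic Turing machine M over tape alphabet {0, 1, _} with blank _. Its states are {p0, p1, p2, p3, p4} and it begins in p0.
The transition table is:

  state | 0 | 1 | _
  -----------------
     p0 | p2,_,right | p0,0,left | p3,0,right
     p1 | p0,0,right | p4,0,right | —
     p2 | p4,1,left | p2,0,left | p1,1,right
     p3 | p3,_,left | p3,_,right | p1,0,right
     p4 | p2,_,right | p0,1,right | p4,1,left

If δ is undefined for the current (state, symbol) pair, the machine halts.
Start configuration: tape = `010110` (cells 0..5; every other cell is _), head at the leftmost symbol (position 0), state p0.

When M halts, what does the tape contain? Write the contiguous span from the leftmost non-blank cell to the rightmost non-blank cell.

p0 | __[0]10110   read 0 → write _, move right, go to p2
p2 | ___[1]0110   read 1 → write 0, move left, go to p2
p2 | __[_]00110   read _ → write 1, move right, go to p1
p1 | __1[0]0110   read 0 → write 0, move right, go to p0
p0 | __10[0]110   read 0 → write _, move right, go to p2
p2 | __10_[1]10   read 1 → write 0, move left, go to p2
p2 | __10[_]010   read _ → write 1, move right, go to p1
p1 | __101[0]10   read 0 → write 0, move right, go to p0
p0 | __1010[1]0   read 1 → write 0, move left, go to p0
p0 | __101[0]00   read 0 → write _, move right, go to p2
p2 | __101_[0]0   read 0 → write 1, move left, go to p4
p4 | __101[_]10   read _ → write 1, move left, go to p4
p4 | __10[1]110   read 1 → write 1, move right, go to p0
p0 | __101[1]10   read 1 → write 0, move left, go to p0
p0 | __10[1]010   read 1 → write 0, move left, go to p0
p0 | __1[0]0010   read 0 → write _, move right, go to p2
p2 | __1_[0]010   read 0 → write 1, move left, go to p4
p4 | __1[_]1010   read _ → write 1, move left, go to p4
p4 | __[1]11010   read 1 → write 1, move right, go to p0
p0 | __1[1]1010   read 1 → write 0, move left, go to p0
p0 | __[1]01010   read 1 → write 0, move left, go to p0
p0 | _[_]001010   read _ → write 0, move right, go to p3
p3 | _0[0]01010   read 0 → write _, move left, go to p3
p3 | _[0]_01010   read 0 → write _, move left, go to p3
p3 | [_]__01010   read _ → write 0, move right, go to p1
p1 | 0[_]_01010
The non-blank tape span at halt is 0__01010.

0__01010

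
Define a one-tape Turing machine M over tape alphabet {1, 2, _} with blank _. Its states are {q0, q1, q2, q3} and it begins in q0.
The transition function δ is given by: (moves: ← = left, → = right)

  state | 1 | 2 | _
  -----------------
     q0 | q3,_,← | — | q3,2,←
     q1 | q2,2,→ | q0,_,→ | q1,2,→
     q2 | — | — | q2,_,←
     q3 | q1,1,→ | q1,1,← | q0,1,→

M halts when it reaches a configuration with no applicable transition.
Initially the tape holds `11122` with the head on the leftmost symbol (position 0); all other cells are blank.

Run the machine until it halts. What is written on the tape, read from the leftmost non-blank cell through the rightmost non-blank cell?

q0 | _[1]1122   read 1 → write _, move ←, go to q3
q3 | [_]_1122   read _ → write 1, move →, go to q0
q0 | 1[_]1122   read _ → write 2, move ←, go to q3
q3 | [1]21122   read 1 → write 1, move →, go to q1
q1 | 1[2]1122   read 2 → write _, move →, go to q0
q0 | 1_[1]122   read 1 → write _, move ←, go to q3
q3 | 1[_]_122   read _ → write 1, move →, go to q0
q0 | 11[_]122   read _ → write 2, move ←, go to q3
q3 | 1[1]2122   read 1 → write 1, move →, go to q1
q1 | 11[2]122   read 2 → write _, move →, go to q0
q0 | 11_[1]22   read 1 → write _, move ←, go to q3
q3 | 11[_]_22   read _ → write 1, move →, go to q0
q0 | 111[_]22   read _ → write 2, move ←, go to q3
q3 | 11[1]222   read 1 → write 1, move →, go to q1
q1 | 111[2]22   read 2 → write _, move →, go to q0
q0 | 111_[2]2
The non-blank tape span at halt is 111_22.

111_22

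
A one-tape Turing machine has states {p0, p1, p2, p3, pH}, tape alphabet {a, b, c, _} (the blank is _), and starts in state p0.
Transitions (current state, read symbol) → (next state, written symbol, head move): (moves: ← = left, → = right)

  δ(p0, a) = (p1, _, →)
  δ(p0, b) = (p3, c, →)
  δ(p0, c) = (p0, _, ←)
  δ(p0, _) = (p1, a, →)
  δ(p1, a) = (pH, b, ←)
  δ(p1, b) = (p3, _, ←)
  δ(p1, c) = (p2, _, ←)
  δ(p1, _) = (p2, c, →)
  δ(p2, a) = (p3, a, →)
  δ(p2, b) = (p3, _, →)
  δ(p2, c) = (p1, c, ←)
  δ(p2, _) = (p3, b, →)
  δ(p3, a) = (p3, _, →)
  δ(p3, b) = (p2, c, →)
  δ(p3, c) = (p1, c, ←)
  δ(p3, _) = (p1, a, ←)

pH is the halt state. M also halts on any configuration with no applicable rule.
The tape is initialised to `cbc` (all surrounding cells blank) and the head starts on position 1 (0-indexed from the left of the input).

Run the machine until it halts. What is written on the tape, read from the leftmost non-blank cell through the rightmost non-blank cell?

cbaac_c

p0 | ____c[b]c   read b → write c, move →, go to p3
p3 | ____cc[c]   read c → write c, move ←, go to p1
p1 | ____c[c]c   read c → write _, move ←, go to p2
p2 | ____[c]_c   read c → write c, move ←, go to p1
p1 | ___[_]c_c   read _ → write c, move →, go to p2
p2 | ___c[c]_c   read c → write c, move ←, go to p1
p1 | ___[c]c_c   read c → write _, move ←, go to p2
p2 | __[_]_c_c   read _ → write b, move →, go to p3
p3 | __b[_]c_c   read _ → write a, move ←, go to p1
p1 | __[b]ac_c   read b → write _, move ←, go to p3
p3 | _[_]_ac_c   read _ → write a, move ←, go to p1
p1 | [_]a_ac_c   read _ → write c, move →, go to p2
p2 | c[a]_ac_c   read a → write a, move →, go to p3
p3 | ca[_]ac_c   read _ → write a, move ←, go to p1
p1 | c[a]aac_c   read a → write b, move ←, go to pH
pH | [c]baac_c
The non-blank tape span at halt is cbaac_c.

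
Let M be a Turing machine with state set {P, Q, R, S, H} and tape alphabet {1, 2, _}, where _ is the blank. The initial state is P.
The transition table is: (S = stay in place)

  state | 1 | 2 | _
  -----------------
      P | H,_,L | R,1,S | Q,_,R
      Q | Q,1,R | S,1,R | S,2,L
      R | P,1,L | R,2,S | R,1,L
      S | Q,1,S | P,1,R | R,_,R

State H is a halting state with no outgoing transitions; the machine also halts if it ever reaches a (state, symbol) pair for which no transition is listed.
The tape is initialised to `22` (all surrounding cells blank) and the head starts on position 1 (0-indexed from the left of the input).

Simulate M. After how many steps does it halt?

P | _2[2]___   read 2 → write 1, move S, go to R
R | _2[1]___   read 1 → write 1, move L, go to P
P | _[2]1___   read 2 → write 1, move S, go to R
R | _[1]1___   read 1 → write 1, move L, go to P
P | [_]11___   read _ → write _, move R, go to Q
Q | _[1]1___   read 1 → write 1, move R, go to Q
Q | _1[1]___   read 1 → write 1, move R, go to Q
Q | _11[_]__   read _ → write 2, move L, go to S
S | _1[1]2__   read 1 → write 1, move S, go to Q
Q | _1[1]2__   read 1 → write 1, move R, go to Q
Q | _11[2]__   read 2 → write 1, move R, go to S
S | _111[_]_   read _ → write _, move R, go to R
R | _111_[_]   read _ → write 1, move L, go to R
R | _111[_]1   read _ → write 1, move L, go to R
R | _11[1]11   read 1 → write 1, move L, go to P
P | _1[1]111   read 1 → write _, move L, go to H
H | _[1]_111
M halts after 16 transitions.

16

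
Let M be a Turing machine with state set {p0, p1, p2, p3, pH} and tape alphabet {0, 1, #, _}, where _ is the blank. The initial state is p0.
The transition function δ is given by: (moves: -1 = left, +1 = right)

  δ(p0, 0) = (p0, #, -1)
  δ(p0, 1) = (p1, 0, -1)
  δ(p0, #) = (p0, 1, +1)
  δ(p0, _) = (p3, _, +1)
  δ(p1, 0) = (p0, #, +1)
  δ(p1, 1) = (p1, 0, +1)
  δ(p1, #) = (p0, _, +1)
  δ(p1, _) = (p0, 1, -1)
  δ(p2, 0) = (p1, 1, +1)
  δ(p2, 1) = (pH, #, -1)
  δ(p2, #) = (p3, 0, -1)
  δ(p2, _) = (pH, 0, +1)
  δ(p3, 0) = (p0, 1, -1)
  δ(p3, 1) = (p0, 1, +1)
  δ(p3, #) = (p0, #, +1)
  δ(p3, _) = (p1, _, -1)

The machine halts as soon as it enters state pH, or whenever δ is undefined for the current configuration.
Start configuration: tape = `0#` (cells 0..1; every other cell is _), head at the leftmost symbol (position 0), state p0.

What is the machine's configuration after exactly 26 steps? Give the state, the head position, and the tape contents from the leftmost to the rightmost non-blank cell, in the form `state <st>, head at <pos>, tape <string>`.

state p1, head at 4, tape 0#

state=p0 head=0 tape=_[0]#____   (p0,0)→(p0,#,-1)
state=p0 head=-1 tape=[_]##____   (p0,_)→(p3,_,+1)
state=p3 head=0 tape=_[#]#____   (p3,#)→(p0,#,+1)
state=p0 head=1 tape=_#[#]____   (p0,#)→(p0,1,+1)
state=p0 head=2 tape=_#1[_]___   (p0,_)→(p3,_,+1)
state=p3 head=3 tape=_#1_[_]__   (p3,_)→(p1,_,-1)
state=p1 head=2 tape=_#1[_]___   (p1,_)→(p0,1,-1)
state=p0 head=1 tape=_#[1]1___   (p0,1)→(p1,0,-1)
state=p1 head=0 tape=_[#]01___   (p1,#)→(p0,_,+1)
state=p0 head=1 tape=__[0]1___   (p0,0)→(p0,#,-1)
state=p0 head=0 tape=_[_]#1___   (p0,_)→(p3,_,+1)
state=p3 head=1 tape=__[#]1___   (p3,#)→(p0,#,+1)
state=p0 head=2 tape=__#[1]___   (p0,1)→(p1,0,-1)
state=p1 head=1 tape=__[#]0___   (p1,#)→(p0,_,+1)
state=p0 head=2 tape=___[0]___   (p0,0)→(p0,#,-1)
state=p0 head=1 tape=__[_]#___   (p0,_)→(p3,_,+1)
state=p3 head=2 tape=___[#]___   (p3,#)→(p0,#,+1)
state=p0 head=3 tape=___#[_]__   (p0,_)→(p3,_,+1)
state=p3 head=4 tape=___#_[_]_   (p3,_)→(p1,_,-1)
state=p1 head=3 tape=___#[_]__   (p1,_)→(p0,1,-1)
state=p0 head=2 tape=___[#]1__   (p0,#)→(p0,1,+1)
state=p0 head=3 tape=___1[1]__   (p0,1)→(p1,0,-1)
state=p1 head=2 tape=___[1]0__   (p1,1)→(p1,0,+1)
state=p1 head=3 tape=___0[0]__   (p1,0)→(p0,#,+1)
state=p0 head=4 tape=___0#[_]_   (p0,_)→(p3,_,+1)
state=p3 head=5 tape=___0#_[_]   (p3,_)→(p1,_,-1)
state=p1 head=4 tape=___0#[_]_
After 26 steps: state p1, head at 4, tape 0#.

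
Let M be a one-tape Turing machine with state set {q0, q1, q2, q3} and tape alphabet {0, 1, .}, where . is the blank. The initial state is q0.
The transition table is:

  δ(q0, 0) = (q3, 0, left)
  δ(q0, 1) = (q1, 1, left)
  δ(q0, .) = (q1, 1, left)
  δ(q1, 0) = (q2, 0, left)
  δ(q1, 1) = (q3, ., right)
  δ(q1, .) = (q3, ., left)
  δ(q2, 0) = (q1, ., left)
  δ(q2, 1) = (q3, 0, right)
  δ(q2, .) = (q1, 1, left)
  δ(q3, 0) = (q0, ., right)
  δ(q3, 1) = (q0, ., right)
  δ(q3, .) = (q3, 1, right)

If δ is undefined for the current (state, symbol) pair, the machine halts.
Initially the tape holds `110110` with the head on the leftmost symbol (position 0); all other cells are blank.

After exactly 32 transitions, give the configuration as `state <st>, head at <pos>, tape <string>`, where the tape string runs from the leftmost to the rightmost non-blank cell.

q0 | ....[1]10110   read 1 → write 1, move left, go to q1
q1 | ...[.]110110   read . → write ., move left, go to q3
q3 | ..[.].110110   read . → write 1, move right, go to q3
q3 | ..1[.]110110   read . → write 1, move right, go to q3
q3 | ..11[1]10110   read 1 → write ., move right, go to q0
q0 | ..11.[1]0110   read 1 → write 1, move left, go to q1
q1 | ..11[.]10110   read . → write ., move left, go to q3
q3 | ..1[1].10110   read 1 → write ., move right, go to q0
q0 | ..1.[.]10110   read . → write 1, move left, go to q1
q1 | ..1[.]110110   read . → write ., move left, go to q3
q3 | ..[1].110110   read 1 → write ., move right, go to q0
q0 | ...[.]110110   read . → write 1, move left, go to q1
q1 | ..[.]1110110   read . → write ., move left, go to q3
q3 | .[.].1110110   read . → write 1, move right, go to q3
q3 | .1[.]1110110   read . → write 1, move right, go to q3
q3 | .11[1]110110   read 1 → write ., move right, go to q0
q0 | .11.[1]10110   read 1 → write 1, move left, go to q1
q1 | .11[.]110110   read . → write ., move left, go to q3
q3 | .1[1].110110   read 1 → write ., move right, go to q0
q0 | .1.[.]110110   read . → write 1, move left, go to q1
q1 | .1[.]1110110   read . → write ., move left, go to q3
q3 | .[1].1110110   read 1 → write ., move right, go to q0
q0 | ..[.]1110110   read . → write 1, move left, go to q1
q1 | .[.]11110110   read . → write ., move left, go to q3
q3 | [.].11110110   read . → write 1, move right, go to q3
q3 | 1[.]11110110   read . → write 1, move right, go to q3
q3 | 11[1]1110110   read 1 → write ., move right, go to q0
q0 | 11.[1]110110   read 1 → write 1, move left, go to q1
q1 | 11[.]1110110   read . → write ., move left, go to q3
q3 | 1[1].1110110   read 1 → write ., move right, go to q0
q0 | 1.[.]1110110   read . → write 1, move left, go to q1
q1 | 1[.]11110110   read . → write ., move left, go to q3
q3 | [1].11110110
After 32 steps: state q3, head at -4, tape 1.11110110.

state q3, head at -4, tape 1.11110110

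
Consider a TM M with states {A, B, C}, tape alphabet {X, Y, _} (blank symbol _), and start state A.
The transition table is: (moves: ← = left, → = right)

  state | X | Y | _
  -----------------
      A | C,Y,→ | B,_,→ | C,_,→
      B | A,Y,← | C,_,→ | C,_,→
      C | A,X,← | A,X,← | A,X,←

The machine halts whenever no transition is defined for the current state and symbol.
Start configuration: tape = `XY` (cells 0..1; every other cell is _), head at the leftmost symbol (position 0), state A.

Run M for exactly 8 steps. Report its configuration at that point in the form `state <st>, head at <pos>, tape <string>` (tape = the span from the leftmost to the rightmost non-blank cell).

A | [X]Y   read X → write Y, move →, go to C
C | Y[Y]   read Y → write X, move ←, go to A
A | [Y]X   read Y → write _, move →, go to B
B | _[X]   read X → write Y, move ←, go to A
A | [_]Y   read _ → write _, move →, go to C
C | _[Y]   read Y → write X, move ←, go to A
A | [_]X   read _ → write _, move →, go to C
C | _[X]   read X → write X, move ←, go to A
A | [_]X
After 8 steps: state A, head at 0, tape X.

state A, head at 0, tape X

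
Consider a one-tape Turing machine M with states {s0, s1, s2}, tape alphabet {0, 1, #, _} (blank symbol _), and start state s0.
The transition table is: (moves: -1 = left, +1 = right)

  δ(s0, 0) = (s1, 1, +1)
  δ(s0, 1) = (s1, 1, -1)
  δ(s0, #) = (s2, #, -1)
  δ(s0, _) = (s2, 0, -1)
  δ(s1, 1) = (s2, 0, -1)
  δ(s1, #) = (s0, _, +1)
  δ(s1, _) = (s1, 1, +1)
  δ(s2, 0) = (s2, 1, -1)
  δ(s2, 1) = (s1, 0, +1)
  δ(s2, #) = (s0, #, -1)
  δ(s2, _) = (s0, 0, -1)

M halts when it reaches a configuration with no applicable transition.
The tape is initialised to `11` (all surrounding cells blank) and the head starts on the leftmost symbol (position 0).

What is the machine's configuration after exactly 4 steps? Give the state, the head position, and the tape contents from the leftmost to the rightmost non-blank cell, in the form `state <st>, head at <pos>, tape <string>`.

state=s0 head=0 tape=_[1]1   (s0,1)→(s1,1,-1)
state=s1 head=-1 tape=[_]11   (s1,_)→(s1,1,+1)
state=s1 head=0 tape=1[1]1   (s1,1)→(s2,0,-1)
state=s2 head=-1 tape=[1]01   (s2,1)→(s1,0,+1)
state=s1 head=0 tape=0[0]1
After 4 steps: state s1, head at 0, tape 001.

state s1, head at 0, tape 001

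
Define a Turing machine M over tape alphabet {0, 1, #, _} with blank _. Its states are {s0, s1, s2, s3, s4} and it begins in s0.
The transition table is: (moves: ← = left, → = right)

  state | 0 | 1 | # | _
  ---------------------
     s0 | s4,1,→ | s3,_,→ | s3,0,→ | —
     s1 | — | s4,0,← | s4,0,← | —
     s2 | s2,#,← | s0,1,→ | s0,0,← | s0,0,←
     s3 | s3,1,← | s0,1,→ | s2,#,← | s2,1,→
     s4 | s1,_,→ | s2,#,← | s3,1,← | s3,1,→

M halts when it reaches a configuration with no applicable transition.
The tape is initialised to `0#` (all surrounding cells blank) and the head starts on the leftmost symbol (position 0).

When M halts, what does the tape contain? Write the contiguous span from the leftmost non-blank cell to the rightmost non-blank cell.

1_11

s0 | [0]#___   read 0 → write 1, move →, go to s4
s4 | 1[#]___   read # → write 1, move ←, go to s3
s3 | [1]1___   read 1 → write 1, move →, go to s0
s0 | 1[1]___   read 1 → write _, move →, go to s3
s3 | 1_[_]__   read _ → write 1, move →, go to s2
s2 | 1_1[_]_   read _ → write 0, move ←, go to s0
s0 | 1_[1]0_   read 1 → write _, move →, go to s3
s3 | 1__[0]_   read 0 → write 1, move ←, go to s3
s3 | 1_[_]1_   read _ → write 1, move →, go to s2
s2 | 1_1[1]_   read 1 → write 1, move →, go to s0
s0 | 1_11[_]
The non-blank tape span at halt is 1_11.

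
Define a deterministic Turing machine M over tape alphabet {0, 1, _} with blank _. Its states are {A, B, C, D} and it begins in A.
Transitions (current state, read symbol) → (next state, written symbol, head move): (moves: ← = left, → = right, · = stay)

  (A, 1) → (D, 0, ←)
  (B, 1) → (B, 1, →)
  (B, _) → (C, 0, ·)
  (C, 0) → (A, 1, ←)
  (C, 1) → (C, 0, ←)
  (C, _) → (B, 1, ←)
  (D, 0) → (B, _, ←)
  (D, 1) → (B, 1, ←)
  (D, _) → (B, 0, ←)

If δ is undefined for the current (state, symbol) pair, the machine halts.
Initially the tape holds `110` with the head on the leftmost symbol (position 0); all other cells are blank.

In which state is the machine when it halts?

A | ___[1]10   read 1 → write 0, move ←, go to D
D | __[_]010   read _ → write 0, move ←, go to B
B | _[_]0010   read _ → write 0, move ·, go to C
C | _[0]0010   read 0 → write 1, move ←, go to A
A | [_]10010
No transition is defined for (A, _); M halts in state A.

A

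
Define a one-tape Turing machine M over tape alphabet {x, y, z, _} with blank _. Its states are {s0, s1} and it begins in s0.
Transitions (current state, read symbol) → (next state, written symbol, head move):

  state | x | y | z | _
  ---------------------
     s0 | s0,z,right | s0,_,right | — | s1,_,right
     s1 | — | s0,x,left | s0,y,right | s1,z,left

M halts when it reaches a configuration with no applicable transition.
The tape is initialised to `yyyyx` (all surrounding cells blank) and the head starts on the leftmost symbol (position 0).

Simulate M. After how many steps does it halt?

9

s0 | [y]yyyx__   read y → write _, move right, go to s0
s0 | _[y]yyx__   read y → write _, move right, go to s0
s0 | __[y]yx__   read y → write _, move right, go to s0
s0 | ___[y]x__   read y → write _, move right, go to s0
s0 | ____[x]__   read x → write z, move right, go to s0
s0 | ____z[_]_   read _ → write _, move right, go to s1
s1 | ____z_[_]   read _ → write z, move left, go to s1
s1 | ____z[_]z   read _ → write z, move left, go to s1
s1 | ____[z]zz   read z → write y, move right, go to s0
s0 | ____y[z]z
M halts after 9 transitions.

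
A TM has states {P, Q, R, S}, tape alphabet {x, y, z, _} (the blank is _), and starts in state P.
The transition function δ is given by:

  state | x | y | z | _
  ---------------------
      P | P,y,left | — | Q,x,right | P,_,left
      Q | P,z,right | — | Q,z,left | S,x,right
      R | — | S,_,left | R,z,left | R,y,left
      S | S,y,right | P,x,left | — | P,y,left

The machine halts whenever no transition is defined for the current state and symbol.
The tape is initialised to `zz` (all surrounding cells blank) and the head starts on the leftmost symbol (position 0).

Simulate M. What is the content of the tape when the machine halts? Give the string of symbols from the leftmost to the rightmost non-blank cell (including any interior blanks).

P | [z]z__   read z → write x, move right, go to Q
Q | x[z]__   read z → write z, move left, go to Q
Q | [x]z__   read x → write z, move right, go to P
P | z[z]__   read z → write x, move right, go to Q
Q | zx[_]_   read _ → write x, move right, go to S
S | zxx[_]   read _ → write y, move left, go to P
P | zx[x]y   read x → write y, move left, go to P
P | z[x]yy   read x → write y, move left, go to P
P | [z]yyy   read z → write x, move right, go to Q
Q | x[y]yy
The non-blank tape span at halt is xyyy.

xyyy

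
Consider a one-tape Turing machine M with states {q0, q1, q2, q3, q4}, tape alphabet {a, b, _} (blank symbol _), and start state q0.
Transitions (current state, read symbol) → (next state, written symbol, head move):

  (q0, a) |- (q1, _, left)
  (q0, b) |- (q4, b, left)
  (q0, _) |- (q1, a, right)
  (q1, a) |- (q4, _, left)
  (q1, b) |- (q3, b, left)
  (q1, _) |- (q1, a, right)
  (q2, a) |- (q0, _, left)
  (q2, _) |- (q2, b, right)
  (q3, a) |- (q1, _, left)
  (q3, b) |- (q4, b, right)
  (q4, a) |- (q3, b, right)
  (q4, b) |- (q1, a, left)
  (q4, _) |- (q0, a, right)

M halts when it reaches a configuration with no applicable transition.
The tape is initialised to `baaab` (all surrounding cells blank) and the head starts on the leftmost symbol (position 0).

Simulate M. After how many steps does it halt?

q0 | __[b]aaab   read b → write b, move left, go to q4
q4 | _[_]baaab   read _ → write a, move right, go to q0
q0 | _a[b]aaab   read b → write b, move left, go to q4
q4 | _[a]baaab   read a → write b, move right, go to q3
q3 | _b[b]aaab   read b → write b, move right, go to q4
q4 | _bb[a]aab   read a → write b, move right, go to q3
q3 | _bbb[a]ab   read a → write _, move left, go to q1
q1 | _bb[b]_ab   read b → write b, move left, go to q3
q3 | _b[b]b_ab   read b → write b, move right, go to q4
q4 | _bb[b]_ab   read b → write a, move left, go to q1
q1 | _b[b]a_ab   read b → write b, move left, go to q3
q3 | _[b]ba_ab   read b → write b, move right, go to q4
q4 | _b[b]a_ab   read b → write a, move left, go to q1
q1 | _[b]aa_ab   read b → write b, move left, go to q3
q3 | [_]baa_ab
M halts after 14 transitions.

14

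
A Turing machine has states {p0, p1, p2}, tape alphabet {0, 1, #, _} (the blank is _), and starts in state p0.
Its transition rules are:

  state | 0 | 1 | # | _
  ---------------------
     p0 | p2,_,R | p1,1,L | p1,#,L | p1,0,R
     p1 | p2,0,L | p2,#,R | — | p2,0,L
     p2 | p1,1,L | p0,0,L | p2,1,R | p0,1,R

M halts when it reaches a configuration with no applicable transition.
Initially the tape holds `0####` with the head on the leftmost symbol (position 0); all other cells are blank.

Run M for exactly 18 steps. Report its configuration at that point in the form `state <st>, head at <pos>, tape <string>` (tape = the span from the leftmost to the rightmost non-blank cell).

state p1, head at 4, tape 111##00

p0 | [0]####___   read 0 → write _, move R, go to p2
p2 | _[#]###___   read # → write 1, move R, go to p2
p2 | _1[#]##___   read # → write 1, move R, go to p2
p2 | _11[#]#___   read # → write 1, move R, go to p2
p2 | _111[#]___   read # → write 1, move R, go to p2
p2 | _1111[_]__   read _ → write 1, move R, go to p0
p0 | _11111[_]_   read _ → write 0, move R, go to p1
p1 | _111110[_]   read _ → write 0, move L, go to p2
p2 | _11111[0]0   read 0 → write 1, move L, go to p1
p1 | _1111[1]10   read 1 → write #, move R, go to p2
p2 | _1111#[1]0   read 1 → write 0, move L, go to p0
p0 | _1111[#]00   read # → write #, move L, go to p1
p1 | _111[1]#00   read 1 → write #, move R, go to p2
p2 | _111#[#]00   read # → write 1, move R, go to p2
p2 | _111#1[0]0   read 0 → write 1, move L, go to p1
p1 | _111#[1]10   read 1 → write #, move R, go to p2
p2 | _111##[1]0   read 1 → write 0, move L, go to p0
p0 | _111#[#]00   read # → write #, move L, go to p1
p1 | _111[#]#00
After 18 steps: state p1, head at 4, tape 111##00.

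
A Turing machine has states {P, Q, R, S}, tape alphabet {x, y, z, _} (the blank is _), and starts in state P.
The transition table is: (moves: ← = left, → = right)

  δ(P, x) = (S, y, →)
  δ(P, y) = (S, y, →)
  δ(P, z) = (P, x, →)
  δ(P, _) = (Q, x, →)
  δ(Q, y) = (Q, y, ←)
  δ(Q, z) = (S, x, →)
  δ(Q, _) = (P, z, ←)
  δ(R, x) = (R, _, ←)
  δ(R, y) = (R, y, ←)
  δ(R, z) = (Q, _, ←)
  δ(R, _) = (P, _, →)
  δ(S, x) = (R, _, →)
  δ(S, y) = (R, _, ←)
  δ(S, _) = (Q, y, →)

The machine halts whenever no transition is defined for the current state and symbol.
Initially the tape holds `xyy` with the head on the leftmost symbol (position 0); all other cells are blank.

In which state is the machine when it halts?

P | ___[x]yy   read x → write y, move →, go to S
S | ___y[y]y   read y → write _, move ←, go to R
R | ___[y]_y   read y → write y, move ←, go to R
R | __[_]y_y   read _ → write _, move →, go to P
P | ___[y]_y   read y → write y, move →, go to S
S | ___y[_]y   read _ → write y, move →, go to Q
Q | ___yy[y]   read y → write y, move ←, go to Q
Q | ___y[y]y   read y → write y, move ←, go to Q
Q | ___[y]yy   read y → write y, move ←, go to Q
Q | __[_]yyy   read _ → write z, move ←, go to P
P | _[_]zyyy   read _ → write x, move →, go to Q
Q | _x[z]yyy   read z → write x, move →, go to S
S | _xx[y]yy   read y → write _, move ←, go to R
R | _x[x]_yy   read x → write _, move ←, go to R
R | _[x]__yy   read x → write _, move ←, go to R
R | [_]___yy   read _ → write _, move →, go to P
P | _[_]__yy   read _ → write x, move →, go to Q
Q | _x[_]_yy   read _ → write z, move ←, go to P
P | _[x]z_yy   read x → write y, move →, go to S
S | _y[z]_yy
No transition is defined for (S, z); M halts in state S.

S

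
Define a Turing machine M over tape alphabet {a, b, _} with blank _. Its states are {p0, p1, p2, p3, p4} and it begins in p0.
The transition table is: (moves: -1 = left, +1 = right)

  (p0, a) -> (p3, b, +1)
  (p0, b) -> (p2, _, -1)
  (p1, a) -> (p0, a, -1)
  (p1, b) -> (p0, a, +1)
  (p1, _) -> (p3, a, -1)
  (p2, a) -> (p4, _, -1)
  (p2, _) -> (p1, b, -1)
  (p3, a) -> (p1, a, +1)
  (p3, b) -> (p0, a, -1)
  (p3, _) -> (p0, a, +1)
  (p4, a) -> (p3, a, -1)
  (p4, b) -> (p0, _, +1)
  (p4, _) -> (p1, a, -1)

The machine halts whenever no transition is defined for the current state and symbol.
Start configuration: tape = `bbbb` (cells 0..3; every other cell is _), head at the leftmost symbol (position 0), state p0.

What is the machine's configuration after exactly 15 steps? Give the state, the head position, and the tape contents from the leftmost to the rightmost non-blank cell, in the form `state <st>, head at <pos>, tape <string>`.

state p1, head at -3, tape abaa_a_bbb

state=p0 head=0 tape=______[b]bbb   (p0,b)→(p2,_,-1)
state=p2 head=-1 tape=_____[_]_bbb   (p2,_)→(p1,b,-1)
state=p1 head=-2 tape=____[_]b_bbb   (p1,_)→(p3,a,-1)
state=p3 head=-3 tape=___[_]ab_bbb   (p3,_)→(p0,a,+1)
state=p0 head=-2 tape=___a[a]b_bbb   (p0,a)→(p3,b,+1)
state=p3 head=-1 tape=___ab[b]_bbb   (p3,b)→(p0,a,-1)
state=p0 head=-2 tape=___a[b]a_bbb   (p0,b)→(p2,_,-1)
state=p2 head=-3 tape=___[a]_a_bbb   (p2,a)→(p4,_,-1)
state=p4 head=-4 tape=__[_]__a_bbb   (p4,_)→(p1,a,-1)
state=p1 head=-5 tape=_[_]a__a_bbb   (p1,_)→(p3,a,-1)
state=p3 head=-6 tape=[_]aa__a_bbb   (p3,_)→(p0,a,+1)
state=p0 head=-5 tape=a[a]a__a_bbb   (p0,a)→(p3,b,+1)
state=p3 head=-4 tape=ab[a]__a_bbb   (p3,a)→(p1,a,+1)
state=p1 head=-3 tape=aba[_]_a_bbb   (p1,_)→(p3,a,-1)
state=p3 head=-4 tape=ab[a]a_a_bbb   (p3,a)→(p1,a,+1)
state=p1 head=-3 tape=aba[a]_a_bbb
After 15 steps: state p1, head at -3, tape abaa_a_bbb.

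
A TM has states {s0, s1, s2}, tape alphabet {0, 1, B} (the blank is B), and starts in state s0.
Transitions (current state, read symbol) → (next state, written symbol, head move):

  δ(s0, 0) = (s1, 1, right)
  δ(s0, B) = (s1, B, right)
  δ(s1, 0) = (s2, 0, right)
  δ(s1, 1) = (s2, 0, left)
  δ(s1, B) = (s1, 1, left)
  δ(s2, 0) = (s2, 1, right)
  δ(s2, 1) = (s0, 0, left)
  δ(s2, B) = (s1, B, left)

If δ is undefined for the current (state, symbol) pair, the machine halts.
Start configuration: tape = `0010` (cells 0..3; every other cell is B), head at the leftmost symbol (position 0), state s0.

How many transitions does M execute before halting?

13

state=s0 head=0 tape=[0]010B   (s0,0)→(s1,1,right)
state=s1 head=1 tape=1[0]10B   (s1,0)→(s2,0,right)
state=s2 head=2 tape=10[1]0B   (s2,1)→(s0,0,left)
state=s0 head=1 tape=1[0]00B   (s0,0)→(s1,1,right)
state=s1 head=2 tape=11[0]0B   (s1,0)→(s2,0,right)
state=s2 head=3 tape=110[0]B   (s2,0)→(s2,1,right)
state=s2 head=4 tape=1101[B]   (s2,B)→(s1,B,left)
state=s1 head=3 tape=110[1]B   (s1,1)→(s2,0,left)
state=s2 head=2 tape=11[0]0B   (s2,0)→(s2,1,right)
state=s2 head=3 tape=111[0]B   (s2,0)→(s2,1,right)
state=s2 head=4 tape=1111[B]   (s2,B)→(s1,B,left)
state=s1 head=3 tape=111[1]B   (s1,1)→(s2,0,left)
state=s2 head=2 tape=11[1]0B   (s2,1)→(s0,0,left)
state=s0 head=1 tape=1[1]00B
M halts after 13 transitions.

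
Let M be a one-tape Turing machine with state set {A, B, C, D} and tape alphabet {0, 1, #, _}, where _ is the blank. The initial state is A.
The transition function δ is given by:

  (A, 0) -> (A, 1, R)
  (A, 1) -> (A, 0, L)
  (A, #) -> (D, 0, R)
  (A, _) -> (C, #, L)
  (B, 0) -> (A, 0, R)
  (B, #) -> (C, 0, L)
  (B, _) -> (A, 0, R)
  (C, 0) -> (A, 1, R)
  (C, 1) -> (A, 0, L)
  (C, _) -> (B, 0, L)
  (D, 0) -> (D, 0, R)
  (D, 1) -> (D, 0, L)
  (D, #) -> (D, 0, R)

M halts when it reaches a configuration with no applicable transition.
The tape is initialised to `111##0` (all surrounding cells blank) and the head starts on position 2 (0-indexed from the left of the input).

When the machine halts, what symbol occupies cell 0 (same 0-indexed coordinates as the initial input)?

0

state=A head=2 tape=___11[1]##0_   (A,1)→(A,0,L)
state=A head=1 tape=___1[1]0##0_   (A,1)→(A,0,L)
state=A head=0 tape=___[1]00##0_   (A,1)→(A,0,L)
state=A head=-1 tape=__[_]000##0_   (A,_)→(C,#,L)
state=C head=-2 tape=_[_]#000##0_   (C,_)→(B,0,L)
state=B head=-3 tape=[_]0#000##0_   (B,_)→(A,0,R)
state=A head=-2 tape=0[0]#000##0_   (A,0)→(A,1,R)
state=A head=-1 tape=01[#]000##0_   (A,#)→(D,0,R)
state=D head=0 tape=010[0]00##0_   (D,0)→(D,0,R)
state=D head=1 tape=0100[0]0##0_   (D,0)→(D,0,R)
state=D head=2 tape=01000[0]##0_   (D,0)→(D,0,R)
state=D head=3 tape=010000[#]#0_   (D,#)→(D,0,R)
state=D head=4 tape=0100000[#]0_   (D,#)→(D,0,R)
state=D head=5 tape=01000000[0]_   (D,0)→(D,0,R)
state=D head=6 tape=010000000[_]
Cell 0 holds 0 when M halts.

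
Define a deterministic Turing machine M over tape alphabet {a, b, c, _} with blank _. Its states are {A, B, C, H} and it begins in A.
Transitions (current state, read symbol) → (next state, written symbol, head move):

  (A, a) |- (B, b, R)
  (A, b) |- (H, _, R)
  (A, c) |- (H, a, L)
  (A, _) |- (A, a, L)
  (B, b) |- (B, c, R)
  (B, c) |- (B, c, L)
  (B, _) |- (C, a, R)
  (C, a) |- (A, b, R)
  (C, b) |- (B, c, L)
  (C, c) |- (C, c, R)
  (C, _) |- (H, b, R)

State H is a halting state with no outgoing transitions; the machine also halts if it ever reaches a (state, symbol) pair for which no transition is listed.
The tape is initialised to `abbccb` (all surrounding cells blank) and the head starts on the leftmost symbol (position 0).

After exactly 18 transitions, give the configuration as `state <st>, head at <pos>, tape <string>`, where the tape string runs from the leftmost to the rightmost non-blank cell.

state=A head=0 tape=_[a]bbccb   (A,a)→(B,b,R)
state=B head=1 tape=_b[b]bccb   (B,b)→(B,c,R)
state=B head=2 tape=_bc[b]ccb   (B,b)→(B,c,R)
state=B head=3 tape=_bcc[c]cb   (B,c)→(B,c,L)
state=B head=2 tape=_bc[c]ccb   (B,c)→(B,c,L)
state=B head=1 tape=_b[c]cccb   (B,c)→(B,c,L)
state=B head=0 tape=_[b]ccccb   (B,b)→(B,c,R)
state=B head=1 tape=_c[c]cccb   (B,c)→(B,c,L)
state=B head=0 tape=_[c]ccccb   (B,c)→(B,c,L)
state=B head=-1 tape=[_]cccccb   (B,_)→(C,a,R)
state=C head=0 tape=a[c]ccccb   (C,c)→(C,c,R)
state=C head=1 tape=ac[c]cccb   (C,c)→(C,c,R)
state=C head=2 tape=acc[c]ccb   (C,c)→(C,c,R)
state=C head=3 tape=accc[c]cb   (C,c)→(C,c,R)
state=C head=4 tape=acccc[c]b   (C,c)→(C,c,R)
state=C head=5 tape=accccc[b]   (C,b)→(B,c,L)
state=B head=4 tape=acccc[c]c   (B,c)→(B,c,L)
state=B head=3 tape=accc[c]cc   (B,c)→(B,c,L)
state=B head=2 tape=acc[c]ccc
After 18 steps: state B, head at 2, tape acccccc.

state B, head at 2, tape acccccc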